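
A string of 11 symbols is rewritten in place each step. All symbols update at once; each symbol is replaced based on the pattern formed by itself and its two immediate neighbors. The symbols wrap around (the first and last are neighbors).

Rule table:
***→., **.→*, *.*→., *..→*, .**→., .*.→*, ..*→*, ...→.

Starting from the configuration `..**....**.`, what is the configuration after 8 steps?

*.*.....*..

.*.**..*.**
.*..****..*
.***...****
...**.*...*
*.*.*.**.**
*.*.*..*...
*.*.*****.*
*.*.....*..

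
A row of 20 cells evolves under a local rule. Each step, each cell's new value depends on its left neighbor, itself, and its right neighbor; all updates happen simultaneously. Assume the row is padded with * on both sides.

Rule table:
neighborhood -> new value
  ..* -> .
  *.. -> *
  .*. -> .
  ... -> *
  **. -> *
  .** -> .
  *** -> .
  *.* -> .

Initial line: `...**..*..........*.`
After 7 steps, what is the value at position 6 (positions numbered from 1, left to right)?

*

**..**..*********...
.**..**.........***.
..**..*********...*.
*..**.........***...
**..*********...***.
.**.........***...*.
..*********...***...
position 6 holds *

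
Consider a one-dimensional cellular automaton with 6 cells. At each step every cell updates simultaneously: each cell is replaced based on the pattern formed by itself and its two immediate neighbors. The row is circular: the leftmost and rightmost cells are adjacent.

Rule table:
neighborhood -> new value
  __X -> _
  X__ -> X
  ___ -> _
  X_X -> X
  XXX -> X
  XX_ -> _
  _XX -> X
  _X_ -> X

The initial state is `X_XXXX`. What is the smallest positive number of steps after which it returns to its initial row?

step 1: _XXXXX
step 2: XXXXX_
step 3: XXXX_X
step 4: XXX_XX
step 5: XX_XXX
step 6: X_XXXX

6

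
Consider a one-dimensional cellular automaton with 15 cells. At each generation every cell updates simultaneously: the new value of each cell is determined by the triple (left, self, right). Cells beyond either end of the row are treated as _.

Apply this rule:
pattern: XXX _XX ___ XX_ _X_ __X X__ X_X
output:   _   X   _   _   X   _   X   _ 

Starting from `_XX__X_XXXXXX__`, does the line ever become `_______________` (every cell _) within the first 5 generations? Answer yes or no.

no

_X_X_X_X_____X_
_X_X_X_XX____XX
_X_X_X_X_X___X_
_X_X_X_X_XX__XX
_X_X_X_X_X_X_X_
generation 5 is _X_X_X_X_X_X_X_, still not uniform _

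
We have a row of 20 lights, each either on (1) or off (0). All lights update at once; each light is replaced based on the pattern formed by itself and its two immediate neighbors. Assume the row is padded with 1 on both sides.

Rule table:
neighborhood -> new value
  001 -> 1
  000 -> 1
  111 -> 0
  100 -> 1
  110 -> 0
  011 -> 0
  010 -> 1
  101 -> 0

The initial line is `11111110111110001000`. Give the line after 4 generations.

00000000000001111111
11111111111110000000
00000000000001111111  (repeats generation 1; period 2)
generation 4: 11111111111110000000

11111111111110000000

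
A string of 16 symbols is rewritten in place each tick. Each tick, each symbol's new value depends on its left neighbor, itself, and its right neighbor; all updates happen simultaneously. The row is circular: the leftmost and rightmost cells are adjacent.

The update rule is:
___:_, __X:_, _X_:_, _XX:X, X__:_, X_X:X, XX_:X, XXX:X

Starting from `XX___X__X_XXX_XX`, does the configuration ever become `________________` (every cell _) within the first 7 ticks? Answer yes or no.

XX_______XXXXXXX
XX_______XXXXXXX  (fixed point — unchanged through tick 7)
tick 7 is XX_______XXXXXXX, still not uniform _

no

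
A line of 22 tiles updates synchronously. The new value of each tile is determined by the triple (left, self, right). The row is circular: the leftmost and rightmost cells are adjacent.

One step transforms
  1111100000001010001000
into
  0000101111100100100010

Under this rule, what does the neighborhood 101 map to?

At position 13 the neighborhood is 101; the next row has 1 there.

1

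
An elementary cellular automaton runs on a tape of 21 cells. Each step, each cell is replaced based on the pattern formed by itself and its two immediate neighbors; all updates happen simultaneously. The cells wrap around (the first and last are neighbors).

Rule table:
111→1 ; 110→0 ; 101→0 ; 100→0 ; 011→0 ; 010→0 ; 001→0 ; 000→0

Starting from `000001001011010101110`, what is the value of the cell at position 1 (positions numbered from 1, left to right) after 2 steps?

0

step 1: 000000000000000000100
step 2: 000000000000000000000
position 1 holds 0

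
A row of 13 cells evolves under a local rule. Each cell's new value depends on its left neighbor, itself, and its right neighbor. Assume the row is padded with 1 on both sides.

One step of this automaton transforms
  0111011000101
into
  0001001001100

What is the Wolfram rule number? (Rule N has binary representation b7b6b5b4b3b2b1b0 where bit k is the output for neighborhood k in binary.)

70

position 2: 111 → 0  (bit 7 = 0)
position 3: 110 → 1  (bit 6 = 1)
position 0: 101 → 0  (bit 5 = 0)
position 7: 100 → 0  (bit 4 = 0)
position 1: 011 → 0  (bit 3 = 0)
position 10: 010 → 1  (bit 2 = 1)
position 9: 001 → 1  (bit 1 = 1)
position 8: 000 → 0  (bit 0 = 0)
bits b7..b0 = 01000110 = 70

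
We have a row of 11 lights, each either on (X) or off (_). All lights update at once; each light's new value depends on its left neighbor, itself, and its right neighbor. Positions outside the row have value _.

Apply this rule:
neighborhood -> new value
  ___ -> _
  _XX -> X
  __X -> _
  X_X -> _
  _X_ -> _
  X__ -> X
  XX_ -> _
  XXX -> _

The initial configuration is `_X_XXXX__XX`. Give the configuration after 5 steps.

_______X___

___X___X_X_
____X_____X
_____X_____
______X____
_______X___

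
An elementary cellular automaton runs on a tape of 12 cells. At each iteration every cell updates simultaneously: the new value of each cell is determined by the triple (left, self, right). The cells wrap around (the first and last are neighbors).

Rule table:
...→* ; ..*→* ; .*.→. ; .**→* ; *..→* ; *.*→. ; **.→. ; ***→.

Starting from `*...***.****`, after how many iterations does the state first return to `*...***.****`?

iteration 1: .****...*...
iteration 2: **...***.***
iteration 3: ..****...*..
iteration 4: ***...***.**
iteration 5: ...****...*.
iteration 6: ****...***.*
iteration 7: ....****...*
iteration 8: *****...***.
iteration 9: *....****...
iteration 10: .*****...***
iteration 11: .*....****..
iteration 12: *.*****...**
iteration 13: ..*....****.
iteration 14: **.*****...*
iteration 15: ...*....****
iteration 16: ***.*****...
iteration 17: *...*....***
iteration 18: .***.*****..
iteration 19: **...*....**
iteration 20: ..***.*****.
iteration 21: ***...*....*
iteration 22: ...***.*****
iteration 23: ****...*....
iteration 24: *...***.****

24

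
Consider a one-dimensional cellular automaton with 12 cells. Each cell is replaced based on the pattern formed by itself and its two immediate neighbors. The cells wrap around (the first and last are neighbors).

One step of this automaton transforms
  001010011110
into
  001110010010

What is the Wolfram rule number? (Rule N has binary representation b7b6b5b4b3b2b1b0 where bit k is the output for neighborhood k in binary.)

108

position 8: 111 → 0  (bit 7 = 0)
position 10: 110 → 1  (bit 6 = 1)
position 3: 101 → 1  (bit 5 = 1)
position 5: 100 → 0  (bit 4 = 0)
position 7: 011 → 1  (bit 3 = 1)
position 2: 010 → 1  (bit 2 = 1)
position 1: 001 → 0  (bit 1 = 0)
position 0: 000 → 0  (bit 0 = 0)
bits b7..b0 = 01101100 = 108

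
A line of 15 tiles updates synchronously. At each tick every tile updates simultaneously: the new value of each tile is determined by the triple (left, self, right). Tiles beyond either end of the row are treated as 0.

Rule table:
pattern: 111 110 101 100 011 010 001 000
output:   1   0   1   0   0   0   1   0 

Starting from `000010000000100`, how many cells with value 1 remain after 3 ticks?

2

000100000001000
001000000010000
010000000100000
count of 1: 2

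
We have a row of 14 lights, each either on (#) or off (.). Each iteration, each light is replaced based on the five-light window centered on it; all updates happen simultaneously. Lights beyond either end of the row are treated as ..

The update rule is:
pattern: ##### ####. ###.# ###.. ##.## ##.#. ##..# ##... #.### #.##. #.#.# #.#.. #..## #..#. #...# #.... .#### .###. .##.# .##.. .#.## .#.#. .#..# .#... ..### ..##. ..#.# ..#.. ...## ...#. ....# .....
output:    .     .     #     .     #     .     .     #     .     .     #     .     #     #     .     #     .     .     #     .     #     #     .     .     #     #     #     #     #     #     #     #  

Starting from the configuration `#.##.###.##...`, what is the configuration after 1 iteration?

##.##..##..###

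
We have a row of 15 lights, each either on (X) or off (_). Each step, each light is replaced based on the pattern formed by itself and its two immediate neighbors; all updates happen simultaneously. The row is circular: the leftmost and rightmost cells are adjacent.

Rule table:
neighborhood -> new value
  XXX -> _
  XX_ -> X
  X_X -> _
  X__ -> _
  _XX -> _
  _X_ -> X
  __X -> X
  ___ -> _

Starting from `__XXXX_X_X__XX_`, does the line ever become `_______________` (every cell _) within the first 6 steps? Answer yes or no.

_X___X_X_X_X_X_
XX__XX_X_X_X_X_
_X_X_X_X_X_X_X_
XX_X_X_X_X_X_X_
_X_X_X_X_X_X_X_  (repeats step 3; period 2)
step 6: XX_X_X_X_X_X_X_
step 6 is XX_X_X_X_X_X_X_, still not uniform _

no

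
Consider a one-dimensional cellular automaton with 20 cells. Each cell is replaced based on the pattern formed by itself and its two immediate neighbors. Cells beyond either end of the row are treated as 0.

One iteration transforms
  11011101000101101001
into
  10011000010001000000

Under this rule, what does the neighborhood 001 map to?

0

At position 10 the neighborhood is 001; the next row has 0 there.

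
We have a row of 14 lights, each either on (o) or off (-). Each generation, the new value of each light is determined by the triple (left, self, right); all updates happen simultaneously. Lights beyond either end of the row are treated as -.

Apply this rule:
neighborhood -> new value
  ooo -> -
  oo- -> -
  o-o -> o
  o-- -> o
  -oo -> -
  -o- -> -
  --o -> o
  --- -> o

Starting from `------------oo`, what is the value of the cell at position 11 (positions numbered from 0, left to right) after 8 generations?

generation 1: oooooooooooo--
generation 2: ------------oo  (repeats generation 0; period 2)
generation 8: ------------oo
position 11 holds -

-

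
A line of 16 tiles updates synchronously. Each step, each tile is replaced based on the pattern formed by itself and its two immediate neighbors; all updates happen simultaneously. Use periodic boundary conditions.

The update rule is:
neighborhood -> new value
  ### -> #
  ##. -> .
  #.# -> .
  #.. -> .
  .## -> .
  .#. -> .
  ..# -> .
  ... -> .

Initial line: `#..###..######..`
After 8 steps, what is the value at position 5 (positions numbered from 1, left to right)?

.

....#....####...
..........##....
................
................  (fixed point — unchanged through step 8)
position 5 holds .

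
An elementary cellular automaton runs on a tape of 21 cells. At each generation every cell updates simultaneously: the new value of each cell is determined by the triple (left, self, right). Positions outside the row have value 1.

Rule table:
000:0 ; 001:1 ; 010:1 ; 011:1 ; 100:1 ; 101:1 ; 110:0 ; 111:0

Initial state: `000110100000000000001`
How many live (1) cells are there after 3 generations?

11

101101110000000000011
011011001000000000110
110110111100000001101
count of 1: 11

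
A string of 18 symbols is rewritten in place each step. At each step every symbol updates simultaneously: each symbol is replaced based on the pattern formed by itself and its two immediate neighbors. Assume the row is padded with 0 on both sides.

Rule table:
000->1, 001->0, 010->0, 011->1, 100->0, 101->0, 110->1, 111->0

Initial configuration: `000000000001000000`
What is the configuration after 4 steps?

step 1: 111111111100011111
step 2: 100000000101010001
step 3: 001111110000000100
step 4: 101000010111110001

101000010111110001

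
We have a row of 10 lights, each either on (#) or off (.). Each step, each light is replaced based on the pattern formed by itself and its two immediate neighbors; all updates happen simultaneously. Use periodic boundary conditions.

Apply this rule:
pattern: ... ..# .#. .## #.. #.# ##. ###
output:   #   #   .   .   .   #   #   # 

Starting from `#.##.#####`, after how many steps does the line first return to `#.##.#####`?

10

##.##.####
###.##.###
####.##.##
#####.##.#
######.##.
.######.##
#.######.#
##.######.
.##.######
#.##.#####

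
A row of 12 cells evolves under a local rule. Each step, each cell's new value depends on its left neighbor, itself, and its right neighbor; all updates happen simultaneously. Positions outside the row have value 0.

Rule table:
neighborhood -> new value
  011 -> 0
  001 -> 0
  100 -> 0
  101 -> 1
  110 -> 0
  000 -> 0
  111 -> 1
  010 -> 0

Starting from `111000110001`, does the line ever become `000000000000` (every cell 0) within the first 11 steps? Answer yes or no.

yes

step 1: 010000000000
step 2: 000000000000
all cells are 0 at step 2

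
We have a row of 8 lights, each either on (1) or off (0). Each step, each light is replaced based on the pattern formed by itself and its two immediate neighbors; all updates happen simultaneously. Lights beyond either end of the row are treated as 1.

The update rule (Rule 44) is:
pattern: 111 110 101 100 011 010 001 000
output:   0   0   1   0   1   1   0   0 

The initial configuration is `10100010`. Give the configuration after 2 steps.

step 1: 01100011
step 2: 11000010

11000010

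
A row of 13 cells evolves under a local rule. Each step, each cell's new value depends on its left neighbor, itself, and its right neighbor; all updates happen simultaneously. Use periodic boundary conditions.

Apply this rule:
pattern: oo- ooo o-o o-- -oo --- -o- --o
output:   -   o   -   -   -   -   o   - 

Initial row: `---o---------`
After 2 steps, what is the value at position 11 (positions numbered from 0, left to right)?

-

---o---------  (fixed point — unchanged through step 2)
position 11 holds -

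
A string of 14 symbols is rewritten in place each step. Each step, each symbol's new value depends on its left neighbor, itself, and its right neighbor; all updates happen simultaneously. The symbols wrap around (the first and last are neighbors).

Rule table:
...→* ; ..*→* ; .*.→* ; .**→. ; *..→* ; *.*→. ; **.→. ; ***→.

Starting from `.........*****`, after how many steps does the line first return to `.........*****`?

2

*********.....
.........*****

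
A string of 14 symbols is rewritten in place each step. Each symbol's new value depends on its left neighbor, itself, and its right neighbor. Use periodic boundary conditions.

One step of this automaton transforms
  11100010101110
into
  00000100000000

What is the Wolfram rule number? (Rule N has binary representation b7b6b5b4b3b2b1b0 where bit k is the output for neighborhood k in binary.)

2

position 1: 111 → 0  (bit 7 = 0)
position 2: 110 → 0  (bit 6 = 0)
position 7: 101 → 0  (bit 5 = 0)
position 3: 100 → 0  (bit 4 = 0)
position 0: 011 → 0  (bit 3 = 0)
position 6: 010 → 0  (bit 2 = 0)
position 5: 001 → 1  (bit 1 = 1)
position 4: 000 → 0  (bit 0 = 0)
bits b7..b0 = 00000010 = 2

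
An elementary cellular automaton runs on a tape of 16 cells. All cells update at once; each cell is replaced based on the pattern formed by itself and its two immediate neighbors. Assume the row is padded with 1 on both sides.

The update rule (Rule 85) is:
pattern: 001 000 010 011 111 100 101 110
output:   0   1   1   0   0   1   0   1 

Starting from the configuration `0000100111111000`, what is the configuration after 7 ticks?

0000001110101010

1110110000001110
0010011111100010
1011000000111010
1001111110001010
1100000011101010
0111111000101010
0000001110101010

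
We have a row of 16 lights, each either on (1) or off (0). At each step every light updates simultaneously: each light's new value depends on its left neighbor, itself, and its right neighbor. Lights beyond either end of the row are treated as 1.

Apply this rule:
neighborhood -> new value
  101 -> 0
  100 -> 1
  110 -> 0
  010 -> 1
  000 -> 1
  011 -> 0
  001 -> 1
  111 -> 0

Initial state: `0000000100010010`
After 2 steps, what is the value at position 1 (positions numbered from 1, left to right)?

1111111111111110
0000000000000000
position 1 holds 0

0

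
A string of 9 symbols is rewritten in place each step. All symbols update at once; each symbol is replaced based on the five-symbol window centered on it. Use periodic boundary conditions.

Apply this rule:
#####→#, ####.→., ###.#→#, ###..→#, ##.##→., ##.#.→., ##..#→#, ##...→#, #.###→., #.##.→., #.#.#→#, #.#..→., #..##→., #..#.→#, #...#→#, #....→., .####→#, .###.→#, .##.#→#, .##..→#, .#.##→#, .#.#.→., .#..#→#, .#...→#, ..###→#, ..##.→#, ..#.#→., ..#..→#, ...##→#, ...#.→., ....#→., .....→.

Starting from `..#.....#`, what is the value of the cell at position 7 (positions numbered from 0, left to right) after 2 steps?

#

####....#
##.##..##
position 7 holds #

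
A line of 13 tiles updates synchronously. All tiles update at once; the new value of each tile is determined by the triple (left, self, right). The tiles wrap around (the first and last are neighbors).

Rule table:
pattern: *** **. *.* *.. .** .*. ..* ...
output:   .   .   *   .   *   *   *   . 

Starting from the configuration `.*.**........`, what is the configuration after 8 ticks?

****.........
*...........*
...........**
..........**.
.........**..
........**...
.......**....
......**.....

......**.....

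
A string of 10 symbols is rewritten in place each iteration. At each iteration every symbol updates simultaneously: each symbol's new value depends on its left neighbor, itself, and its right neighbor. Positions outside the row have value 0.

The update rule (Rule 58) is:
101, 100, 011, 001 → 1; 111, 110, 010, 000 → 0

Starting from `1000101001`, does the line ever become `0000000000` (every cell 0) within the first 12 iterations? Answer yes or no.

no

iteration 1: 0101010110
iteration 2: 1010101101
iteration 3: 0101011010
iteration 4: 1010110101
iteration 5: 0101101010
iteration 6: 1011010101
iteration 7: 0110101010
iteration 8: 1101010101
iteration 9: 1010101010
iteration 10: 0101010101
iteration 11: 1010101010  (repeats iteration 9; period 2)
iteration 12: 0101010101
iteration 12 is 0101010101, still not uniform 0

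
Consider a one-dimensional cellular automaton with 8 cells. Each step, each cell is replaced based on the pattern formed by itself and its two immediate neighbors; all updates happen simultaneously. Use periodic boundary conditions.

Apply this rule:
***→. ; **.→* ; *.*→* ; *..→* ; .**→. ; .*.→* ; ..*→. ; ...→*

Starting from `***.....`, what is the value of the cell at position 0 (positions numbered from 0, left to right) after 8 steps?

..*****.
*.....**
*****...
....***.
***...**
..***...
*...****
***.....
position 0 holds *

*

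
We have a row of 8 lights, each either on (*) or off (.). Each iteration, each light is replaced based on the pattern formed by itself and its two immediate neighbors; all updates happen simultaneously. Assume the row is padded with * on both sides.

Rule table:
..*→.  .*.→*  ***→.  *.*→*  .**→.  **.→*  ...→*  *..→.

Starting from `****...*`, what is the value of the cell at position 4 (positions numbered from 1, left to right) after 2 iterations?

...*.*..
.*.***..
position 4 holds *

*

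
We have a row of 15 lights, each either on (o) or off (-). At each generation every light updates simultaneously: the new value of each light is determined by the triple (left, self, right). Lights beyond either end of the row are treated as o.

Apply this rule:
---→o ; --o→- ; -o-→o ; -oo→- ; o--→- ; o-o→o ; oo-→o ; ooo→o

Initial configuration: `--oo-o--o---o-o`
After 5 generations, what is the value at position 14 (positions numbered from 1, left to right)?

---ooo--o-o-oo-
-o--oo--oooo-oo
oo---o---oooo-o
oo-o-o-o--oooo-
oooooooo---oooo
position 14 holds o

o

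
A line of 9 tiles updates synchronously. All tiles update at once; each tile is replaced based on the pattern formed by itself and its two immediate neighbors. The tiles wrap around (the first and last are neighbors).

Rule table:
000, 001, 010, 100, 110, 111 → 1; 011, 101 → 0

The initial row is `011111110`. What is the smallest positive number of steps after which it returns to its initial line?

18

101111111
100111111
111011111
111001111
111110111
111110011
111111101
111111100
011111111
001111111
110111111
110011111
111101111
111100111
111111011
111111001
111111110
011111110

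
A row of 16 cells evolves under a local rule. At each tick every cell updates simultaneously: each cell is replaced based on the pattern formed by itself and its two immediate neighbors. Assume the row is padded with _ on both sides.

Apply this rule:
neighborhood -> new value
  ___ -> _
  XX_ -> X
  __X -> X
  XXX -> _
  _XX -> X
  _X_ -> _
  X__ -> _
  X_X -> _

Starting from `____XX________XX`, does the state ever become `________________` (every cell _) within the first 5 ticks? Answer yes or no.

___XXX_______XXX
__XX_X______XX_X
_XXX_______XXX__
XX_X______XX_X__
XX_______XXX____
tick 5 is XX_______XXX____, still not uniform _

no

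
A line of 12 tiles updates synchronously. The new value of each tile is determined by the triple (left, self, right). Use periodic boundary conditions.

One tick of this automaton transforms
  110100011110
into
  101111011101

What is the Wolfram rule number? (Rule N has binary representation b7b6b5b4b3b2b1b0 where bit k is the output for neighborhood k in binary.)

189

position 8: 111 → 1  (bit 7 = 1)
position 1: 110 → 0  (bit 6 = 0)
position 2: 101 → 1  (bit 5 = 1)
position 4: 100 → 1  (bit 4 = 1)
position 0: 011 → 1  (bit 3 = 1)
position 3: 010 → 1  (bit 2 = 1)
position 6: 001 → 0  (bit 1 = 0)
position 5: 000 → 1  (bit 0 = 1)
bits b7..b0 = 10111101 = 189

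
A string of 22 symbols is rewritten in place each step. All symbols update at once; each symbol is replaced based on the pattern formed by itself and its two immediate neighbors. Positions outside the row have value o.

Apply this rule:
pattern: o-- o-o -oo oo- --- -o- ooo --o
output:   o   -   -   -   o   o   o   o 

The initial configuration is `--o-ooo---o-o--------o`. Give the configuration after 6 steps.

oo----o-ooo-oo--o--o--

step 1: ooo--o-oooo-ooooooooo-
step 2: oo-ooo--oo---ooooooo--
step 3: o---o-oo--ooo-ooooo-oo
step 4: -oooo---oo-o---ooo---o
step 5: --oo-ooo---oooo-o-ooo-
step 6: oo----o-ooo-oo--o--o--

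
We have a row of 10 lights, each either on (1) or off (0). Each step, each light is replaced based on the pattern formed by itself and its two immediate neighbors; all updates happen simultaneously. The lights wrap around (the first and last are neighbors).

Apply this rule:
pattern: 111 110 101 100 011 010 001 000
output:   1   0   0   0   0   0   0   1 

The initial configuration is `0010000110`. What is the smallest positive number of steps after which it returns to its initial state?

1000110000
0010000110

2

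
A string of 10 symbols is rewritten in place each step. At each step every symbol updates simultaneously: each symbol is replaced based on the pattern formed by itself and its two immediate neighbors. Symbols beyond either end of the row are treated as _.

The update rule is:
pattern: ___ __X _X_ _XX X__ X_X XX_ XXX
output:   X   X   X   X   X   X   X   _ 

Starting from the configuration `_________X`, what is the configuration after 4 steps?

XXXXXXXXXX
X________X
XXXXXXXXXX  (repeats step 1; period 2)
step 4: X________X

X________X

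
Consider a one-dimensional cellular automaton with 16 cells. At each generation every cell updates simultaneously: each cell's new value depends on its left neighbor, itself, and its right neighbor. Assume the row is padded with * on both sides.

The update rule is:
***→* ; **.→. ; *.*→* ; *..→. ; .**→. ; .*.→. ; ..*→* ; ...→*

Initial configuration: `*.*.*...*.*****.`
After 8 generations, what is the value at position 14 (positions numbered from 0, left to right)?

.*.*..**.*.***.*
*.*..*..*.*.*.*.
.*..*..*.*.*.*.*
*..*..*.*.*.*.*.
..*..*.*.*.*.*.*
.*..*.*.*.*.*.*.
*..*.*.*.*.*.*.*
..*.*.*.*.*.*.*.
position 14 holds *

*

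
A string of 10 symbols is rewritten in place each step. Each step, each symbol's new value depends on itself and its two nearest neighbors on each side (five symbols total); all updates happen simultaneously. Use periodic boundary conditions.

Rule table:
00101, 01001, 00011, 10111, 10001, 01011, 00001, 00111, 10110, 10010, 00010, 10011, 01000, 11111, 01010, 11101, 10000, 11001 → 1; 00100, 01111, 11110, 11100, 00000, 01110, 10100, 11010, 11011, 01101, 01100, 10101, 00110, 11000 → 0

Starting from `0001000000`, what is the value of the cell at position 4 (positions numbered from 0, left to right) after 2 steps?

0110110000
1000100101
position 4 holds 1

1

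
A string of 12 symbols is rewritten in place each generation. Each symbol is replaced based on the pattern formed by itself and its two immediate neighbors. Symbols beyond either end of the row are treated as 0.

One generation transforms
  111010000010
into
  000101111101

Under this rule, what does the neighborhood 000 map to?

At position 6 the neighborhood is 000; the next row has 1 there.

1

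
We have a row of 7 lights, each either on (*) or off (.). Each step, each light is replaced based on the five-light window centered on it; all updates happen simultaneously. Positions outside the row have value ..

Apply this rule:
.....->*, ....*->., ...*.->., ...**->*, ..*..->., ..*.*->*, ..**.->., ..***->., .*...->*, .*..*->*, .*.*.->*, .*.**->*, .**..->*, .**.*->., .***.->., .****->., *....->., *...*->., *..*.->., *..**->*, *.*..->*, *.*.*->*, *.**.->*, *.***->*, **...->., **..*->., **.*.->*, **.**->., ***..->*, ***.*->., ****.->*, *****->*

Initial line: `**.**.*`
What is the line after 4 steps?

*.*.*.*

...*.**
*..****
.**..**
*.*.*.*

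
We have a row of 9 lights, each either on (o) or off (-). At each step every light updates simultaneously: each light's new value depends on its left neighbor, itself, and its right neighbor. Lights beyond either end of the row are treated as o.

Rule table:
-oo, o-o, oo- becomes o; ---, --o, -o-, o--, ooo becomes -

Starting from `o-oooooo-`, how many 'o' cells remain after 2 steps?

step 1: ooo----oo
step 2: --o----o-
count of o: 2

2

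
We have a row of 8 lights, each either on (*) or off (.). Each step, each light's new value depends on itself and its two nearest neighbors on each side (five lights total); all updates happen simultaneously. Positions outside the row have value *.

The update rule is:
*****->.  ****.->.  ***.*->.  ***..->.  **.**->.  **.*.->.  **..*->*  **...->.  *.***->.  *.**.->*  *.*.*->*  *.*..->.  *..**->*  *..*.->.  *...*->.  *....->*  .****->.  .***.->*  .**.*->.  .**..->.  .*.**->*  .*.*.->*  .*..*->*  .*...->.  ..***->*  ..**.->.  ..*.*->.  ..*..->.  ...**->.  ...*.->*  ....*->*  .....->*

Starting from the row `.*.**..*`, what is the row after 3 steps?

*...***.

step 1: .***.***
step 2: ..*.....
step 3: *...***.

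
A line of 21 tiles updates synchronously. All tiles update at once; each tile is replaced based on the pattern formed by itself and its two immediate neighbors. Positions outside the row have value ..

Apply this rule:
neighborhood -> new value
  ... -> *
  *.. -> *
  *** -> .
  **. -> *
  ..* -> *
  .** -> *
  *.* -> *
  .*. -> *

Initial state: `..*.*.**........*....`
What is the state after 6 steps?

*********************
*...................*
*********************  (repeats step 1; period 2)
step 6: *...................*

*...................*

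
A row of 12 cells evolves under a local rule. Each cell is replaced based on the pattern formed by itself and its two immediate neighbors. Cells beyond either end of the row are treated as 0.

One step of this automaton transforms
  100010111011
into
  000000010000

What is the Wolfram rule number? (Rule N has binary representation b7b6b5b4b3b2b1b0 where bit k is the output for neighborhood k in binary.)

position 7: 111 → 1  (bit 7 = 1)
position 8: 110 → 0  (bit 6 = 0)
position 5: 101 → 0  (bit 5 = 0)
position 1: 100 → 0  (bit 4 = 0)
position 6: 011 → 0  (bit 3 = 0)
position 0: 010 → 0  (bit 2 = 0)
position 3: 001 → 0  (bit 1 = 0)
position 2: 000 → 0  (bit 0 = 0)
bits b7..b0 = 10000000 = 128

128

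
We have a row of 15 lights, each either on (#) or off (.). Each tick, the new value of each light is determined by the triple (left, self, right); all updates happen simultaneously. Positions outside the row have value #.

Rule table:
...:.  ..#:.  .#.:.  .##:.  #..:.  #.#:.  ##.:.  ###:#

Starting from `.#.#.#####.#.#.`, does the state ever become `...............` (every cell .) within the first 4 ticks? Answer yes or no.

tick 1: ......###......
tick 2: .......#.......
tick 3: ...............
all cells are . at tick 3

yes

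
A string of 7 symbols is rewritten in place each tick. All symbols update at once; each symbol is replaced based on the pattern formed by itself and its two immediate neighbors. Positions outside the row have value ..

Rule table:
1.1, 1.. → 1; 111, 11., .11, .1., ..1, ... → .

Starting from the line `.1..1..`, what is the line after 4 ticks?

.....1.

..1..1.
...1..1
....1..
.....1.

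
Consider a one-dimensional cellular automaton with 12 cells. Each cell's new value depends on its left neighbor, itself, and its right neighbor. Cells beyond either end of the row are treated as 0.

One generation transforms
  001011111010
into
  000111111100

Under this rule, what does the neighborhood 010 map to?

0

At position 2 the neighborhood is 010; the next row has 0 there.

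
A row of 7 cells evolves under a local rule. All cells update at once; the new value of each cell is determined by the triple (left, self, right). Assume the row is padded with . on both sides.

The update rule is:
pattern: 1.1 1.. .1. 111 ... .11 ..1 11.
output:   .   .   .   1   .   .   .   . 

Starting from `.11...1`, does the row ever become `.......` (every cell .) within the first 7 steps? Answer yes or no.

yes

.......
all cells are . at step 1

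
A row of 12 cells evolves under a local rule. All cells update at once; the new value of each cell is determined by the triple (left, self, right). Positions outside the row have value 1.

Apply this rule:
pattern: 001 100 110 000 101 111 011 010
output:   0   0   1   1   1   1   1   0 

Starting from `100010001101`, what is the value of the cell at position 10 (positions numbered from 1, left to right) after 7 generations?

generation 1: 101000101111
generation 2: 110010011111
generation 3: 110000011111
generation 4: 110111011111
generation 5: 111111111111
generation 6: 111111111111  (fixed point — unchanged through generation 7)
position 10 holds 1

1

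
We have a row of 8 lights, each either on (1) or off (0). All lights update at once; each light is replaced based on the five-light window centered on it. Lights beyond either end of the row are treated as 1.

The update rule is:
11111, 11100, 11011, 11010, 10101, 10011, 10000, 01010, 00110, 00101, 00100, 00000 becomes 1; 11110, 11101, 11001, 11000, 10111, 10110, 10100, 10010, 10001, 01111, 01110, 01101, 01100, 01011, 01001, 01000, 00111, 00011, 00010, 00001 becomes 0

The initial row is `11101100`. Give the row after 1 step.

10010001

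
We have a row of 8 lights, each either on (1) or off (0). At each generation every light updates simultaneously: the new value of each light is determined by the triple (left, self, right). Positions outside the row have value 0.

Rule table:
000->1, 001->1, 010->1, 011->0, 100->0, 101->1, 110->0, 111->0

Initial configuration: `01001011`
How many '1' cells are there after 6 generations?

1

11011100
00100001
11101111
00010000
11110111
00001000
count of 1: 1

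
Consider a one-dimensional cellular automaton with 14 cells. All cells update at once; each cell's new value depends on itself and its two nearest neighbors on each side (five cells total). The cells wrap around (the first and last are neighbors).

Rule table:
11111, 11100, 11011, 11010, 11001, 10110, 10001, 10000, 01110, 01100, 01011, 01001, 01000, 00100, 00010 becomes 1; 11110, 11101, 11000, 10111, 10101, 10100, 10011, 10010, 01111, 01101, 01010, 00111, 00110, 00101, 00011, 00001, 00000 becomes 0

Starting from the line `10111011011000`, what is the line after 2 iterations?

01010110111011
10001101010110

10001101010110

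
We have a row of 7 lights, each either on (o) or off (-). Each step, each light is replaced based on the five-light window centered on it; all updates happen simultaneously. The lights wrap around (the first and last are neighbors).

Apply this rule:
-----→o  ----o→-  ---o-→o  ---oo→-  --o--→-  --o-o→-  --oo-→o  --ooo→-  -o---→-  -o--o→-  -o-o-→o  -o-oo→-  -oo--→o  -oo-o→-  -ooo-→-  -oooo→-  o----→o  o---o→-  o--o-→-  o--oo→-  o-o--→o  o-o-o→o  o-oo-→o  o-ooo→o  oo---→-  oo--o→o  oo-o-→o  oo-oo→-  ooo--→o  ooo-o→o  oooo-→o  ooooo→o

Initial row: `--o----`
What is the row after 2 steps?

oo----o

step 1: -o--ooo
step 2: oo----o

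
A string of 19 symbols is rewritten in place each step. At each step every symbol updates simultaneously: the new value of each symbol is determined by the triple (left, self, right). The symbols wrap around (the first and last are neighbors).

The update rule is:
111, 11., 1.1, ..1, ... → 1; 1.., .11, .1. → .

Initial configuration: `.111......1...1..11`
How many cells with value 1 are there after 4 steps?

1.11.11111..11..1.1
11.11.1111.1.1.1.1.
.11.11.1111.1.1.1.1
1.11.11.1111.1.1.1.
count of 1: 12

12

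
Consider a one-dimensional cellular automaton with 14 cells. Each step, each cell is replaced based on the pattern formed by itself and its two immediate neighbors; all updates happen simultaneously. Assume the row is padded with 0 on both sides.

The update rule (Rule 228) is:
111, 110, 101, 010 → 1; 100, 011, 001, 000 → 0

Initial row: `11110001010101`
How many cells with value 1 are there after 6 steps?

3

01110001111111
00110000111111
00010000011111
00010000001111
00010000000111
00010000000011
count of 1: 3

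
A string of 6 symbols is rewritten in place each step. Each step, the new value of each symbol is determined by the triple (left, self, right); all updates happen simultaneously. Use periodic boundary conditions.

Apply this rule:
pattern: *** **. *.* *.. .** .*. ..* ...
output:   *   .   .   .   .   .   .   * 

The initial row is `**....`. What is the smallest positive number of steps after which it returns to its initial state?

2

step 1: ...**.
step 2: **....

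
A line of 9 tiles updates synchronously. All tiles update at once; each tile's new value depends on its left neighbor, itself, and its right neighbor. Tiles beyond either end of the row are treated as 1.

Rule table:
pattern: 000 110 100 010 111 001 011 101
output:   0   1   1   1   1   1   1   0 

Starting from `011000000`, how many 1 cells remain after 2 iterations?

011100001
011110011
count of 1: 6

6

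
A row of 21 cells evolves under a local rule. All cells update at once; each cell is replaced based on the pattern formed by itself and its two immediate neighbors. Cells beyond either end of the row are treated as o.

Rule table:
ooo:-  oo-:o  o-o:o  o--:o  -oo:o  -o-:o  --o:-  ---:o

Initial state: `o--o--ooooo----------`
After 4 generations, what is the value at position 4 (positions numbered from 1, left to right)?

o

oo-oo-o---oooooooooo-
-oooooooo-o--------oo
oo------oooooooooo-o-
-oooooo-o--------oooo
position 4 holds o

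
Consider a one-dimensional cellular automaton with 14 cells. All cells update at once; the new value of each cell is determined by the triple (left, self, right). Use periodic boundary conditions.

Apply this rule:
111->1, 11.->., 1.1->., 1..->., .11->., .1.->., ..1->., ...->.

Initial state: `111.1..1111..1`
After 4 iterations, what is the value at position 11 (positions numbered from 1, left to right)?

iteration 1: 11......11....
iteration 2: ..............
iteration 3: ..............  (fixed point — unchanged through iteration 4)
position 11 holds .

.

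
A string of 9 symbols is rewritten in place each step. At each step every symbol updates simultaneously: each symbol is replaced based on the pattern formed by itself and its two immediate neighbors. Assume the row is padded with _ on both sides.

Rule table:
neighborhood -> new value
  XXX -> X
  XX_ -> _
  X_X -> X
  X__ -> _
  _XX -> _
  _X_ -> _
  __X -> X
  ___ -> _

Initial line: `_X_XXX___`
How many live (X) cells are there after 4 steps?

step 1: X_X_X____
step 2: _X_X_____
step 3: X_X______
step 4: _X_______
count of X: 1

1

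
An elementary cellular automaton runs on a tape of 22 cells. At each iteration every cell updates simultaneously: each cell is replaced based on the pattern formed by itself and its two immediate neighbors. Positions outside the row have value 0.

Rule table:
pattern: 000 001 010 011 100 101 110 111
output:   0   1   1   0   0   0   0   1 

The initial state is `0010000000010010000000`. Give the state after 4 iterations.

1000000100000000000000

0110000000110110000000
1000000001000000000000
1000000011000000000000
1000000100000000000000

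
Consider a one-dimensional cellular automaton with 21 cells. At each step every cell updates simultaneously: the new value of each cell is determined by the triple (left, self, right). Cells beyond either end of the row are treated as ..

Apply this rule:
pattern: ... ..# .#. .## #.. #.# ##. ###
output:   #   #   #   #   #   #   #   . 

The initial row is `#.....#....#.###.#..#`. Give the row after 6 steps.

##############.######
#............###....#
##############.######  (repeats step 1; period 2)
step 6: #............###....#

#............###....#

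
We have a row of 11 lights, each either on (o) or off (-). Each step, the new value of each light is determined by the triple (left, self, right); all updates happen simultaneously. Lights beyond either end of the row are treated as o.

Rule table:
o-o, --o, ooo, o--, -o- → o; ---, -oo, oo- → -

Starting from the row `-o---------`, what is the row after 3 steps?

o-ooo---ooo

ooo-------o
oo-o-----o-
o-ooo---ooo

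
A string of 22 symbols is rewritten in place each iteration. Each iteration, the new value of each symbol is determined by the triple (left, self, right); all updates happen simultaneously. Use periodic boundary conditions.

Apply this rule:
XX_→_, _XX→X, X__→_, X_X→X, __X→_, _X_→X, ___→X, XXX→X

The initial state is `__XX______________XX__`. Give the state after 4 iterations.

iteration 1: X_X__XXXXXXXXXXXX_X__X
iteration 2: _XX__XXXXXXXXXXX_XX__X
iteration 3: XX___XXXXXXXXXX_XX___X
iteration 4: X__X_XXXXXXXXX_XX__X_X

X__X_XXXXXXXXX_XX__X_X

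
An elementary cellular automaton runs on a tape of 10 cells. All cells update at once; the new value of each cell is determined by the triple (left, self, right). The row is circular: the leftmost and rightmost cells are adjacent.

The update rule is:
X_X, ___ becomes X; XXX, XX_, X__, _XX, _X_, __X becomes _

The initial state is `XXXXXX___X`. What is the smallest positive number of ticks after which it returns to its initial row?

_______X__
XXXXXX___X

2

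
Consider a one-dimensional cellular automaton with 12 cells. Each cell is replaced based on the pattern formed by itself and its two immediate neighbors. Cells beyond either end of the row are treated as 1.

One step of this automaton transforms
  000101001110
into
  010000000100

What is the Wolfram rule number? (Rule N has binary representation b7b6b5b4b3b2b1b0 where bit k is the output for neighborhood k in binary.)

position 9: 111 → 1  (bit 7 = 1)
position 10: 110 → 0  (bit 6 = 0)
position 4: 101 → 0  (bit 5 = 0)
position 0: 100 → 0  (bit 4 = 0)
position 8: 011 → 0  (bit 3 = 0)
position 3: 010 → 0  (bit 2 = 0)
position 2: 001 → 0  (bit 1 = 0)
position 1: 000 → 1  (bit 0 = 1)
bits b7..b0 = 10000001 = 129

129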